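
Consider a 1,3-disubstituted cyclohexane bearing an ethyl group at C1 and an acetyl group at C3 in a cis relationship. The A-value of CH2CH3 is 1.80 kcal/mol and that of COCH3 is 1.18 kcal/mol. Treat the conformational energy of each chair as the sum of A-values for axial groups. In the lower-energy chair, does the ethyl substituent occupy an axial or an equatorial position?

C1 and C3 have the same parity, so for the cis isomer the two substituents are e,e in one chair and a,a in the other.
Chair I (ethyl axial, acetyl axial): E = 2.98 kcal/mol.
Chair II (ethyl equatorial, acetyl equatorial): E = 0.00 kcal/mol.
Chair II is the more stable (lower-energy) conformer, and in that chair the ethyl group is equatorial.

equatorial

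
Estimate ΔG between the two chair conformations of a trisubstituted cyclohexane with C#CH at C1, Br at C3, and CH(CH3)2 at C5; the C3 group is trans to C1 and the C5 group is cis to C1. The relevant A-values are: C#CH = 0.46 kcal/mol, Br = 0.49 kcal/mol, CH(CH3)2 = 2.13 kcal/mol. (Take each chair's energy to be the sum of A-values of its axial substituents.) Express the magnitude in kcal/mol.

Chair I (ethynyl axial, bromo equatorial, isopropyl axial): E = 2.59 kcal/mol.
Chair II (ethynyl equatorial, bromo axial, isopropyl equatorial): E = 0.49 kcal/mol.
ΔE = 2.59 − 0.49 = 2.10 kcal/mol; chair II is more stable.

2.10 kcal/mol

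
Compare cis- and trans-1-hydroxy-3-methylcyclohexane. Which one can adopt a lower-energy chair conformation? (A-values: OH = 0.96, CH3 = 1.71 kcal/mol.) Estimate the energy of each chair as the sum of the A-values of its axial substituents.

At 1,3 positions (parity same): cis → (e,e or a,a); trans → (a,e or e,a).
Best chair for cis: E = 0.00 kcal/mol; best chair for trans: E = 0.96 kcal/mol.
The cis isomer is lower by 0.96 kcal/mol.

cis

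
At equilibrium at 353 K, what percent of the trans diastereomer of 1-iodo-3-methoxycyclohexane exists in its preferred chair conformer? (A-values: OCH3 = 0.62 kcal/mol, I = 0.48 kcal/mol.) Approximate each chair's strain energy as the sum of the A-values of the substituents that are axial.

55.0%

C1 and C3 have the same parity, so for the trans isomer the two substituents are one axial and one equatorial in each chair.
Chair I (methoxy axial, iodo equatorial): E = 0.62 kcal/mol; chair II (methoxy equatorial, iodo axial): E = 0.48 kcal/mol.
ΔG = 0.14 kcal/mol between the two chairs.
K = exp(ΔG/RT) with R = 1.987×10⁻³ kcal mol⁻¹ K⁻¹ and T = 353 K gives K ≈ 1.22.
Fraction in the lower-energy chair = K/(K+1) = 55.0%.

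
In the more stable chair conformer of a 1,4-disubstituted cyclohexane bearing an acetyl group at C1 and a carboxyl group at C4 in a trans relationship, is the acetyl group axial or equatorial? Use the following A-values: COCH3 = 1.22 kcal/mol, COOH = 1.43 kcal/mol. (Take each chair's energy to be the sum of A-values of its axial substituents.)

C1 and C4 have opposite parity, so for the trans isomer the two substituents are e,e in one chair and a,a in the other.
Chair I (acetyl axial, carboxyl axial): E = 2.65 kcal/mol.
Chair II (acetyl equatorial, carboxyl equatorial): E = 0.00 kcal/mol.
Chair II is the more stable (lower-energy) conformer, and in that chair the acetyl group is equatorial.

equatorial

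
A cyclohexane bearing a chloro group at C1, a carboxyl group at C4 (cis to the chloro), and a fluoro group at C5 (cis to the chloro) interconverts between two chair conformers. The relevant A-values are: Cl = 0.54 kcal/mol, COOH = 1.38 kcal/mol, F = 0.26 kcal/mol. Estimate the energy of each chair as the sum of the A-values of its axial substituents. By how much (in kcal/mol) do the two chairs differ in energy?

0.58 kcal/mol

Chair I (chloro axial, carboxyl equatorial, fluoro axial): E = 0.80 kcal/mol.
Chair II (chloro equatorial, carboxyl axial, fluoro equatorial): E = 1.38 kcal/mol.
ΔE = 1.38 − 0.80 = 0.58 kcal/mol; chair I is more stable.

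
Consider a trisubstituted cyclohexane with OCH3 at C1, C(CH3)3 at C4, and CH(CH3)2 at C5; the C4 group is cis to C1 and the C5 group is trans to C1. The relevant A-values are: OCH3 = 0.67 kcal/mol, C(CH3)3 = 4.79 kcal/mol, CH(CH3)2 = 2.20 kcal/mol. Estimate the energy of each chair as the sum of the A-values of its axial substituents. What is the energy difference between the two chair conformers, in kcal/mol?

Chair I (methoxy axial, tert-butyl equatorial, isopropyl equatorial): E = 0.67 kcal/mol.
Chair II (methoxy equatorial, tert-butyl axial, isopropyl axial): E = 6.99 kcal/mol.
ΔE = 6.99 − 0.67 = 6.32 kcal/mol; chair I is more stable.

6.32 kcal/mol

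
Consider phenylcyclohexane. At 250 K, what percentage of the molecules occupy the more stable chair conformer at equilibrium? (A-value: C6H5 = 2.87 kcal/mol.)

One chair has the phenyl group axial (E = 2.87 kcal/mol) and the other has it equatorial (E = 0).
ΔG = 2.87 kcal/mol between the two chairs.
K = exp(ΔG/RT) with R = 1.987×10⁻³ kcal mol⁻¹ K⁻¹ and T = 250 K gives K ≈ 323.
Fraction in the lower-energy chair = K/(K+1) = 99.7%.

99.7%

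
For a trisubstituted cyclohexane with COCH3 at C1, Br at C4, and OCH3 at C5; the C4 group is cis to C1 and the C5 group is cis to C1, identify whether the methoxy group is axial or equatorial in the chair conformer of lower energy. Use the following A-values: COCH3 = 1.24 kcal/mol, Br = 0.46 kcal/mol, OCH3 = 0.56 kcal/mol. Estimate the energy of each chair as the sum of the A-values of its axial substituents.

equatorial

Chair I (acetyl axial, bromo equatorial, methoxy axial): E = 1.80 kcal/mol.
Chair II (acetyl equatorial, bromo axial, methoxy equatorial): E = 0.46 kcal/mol.
Chair II is the more stable (lower-energy) conformer, and in that chair the methoxy group is equatorial.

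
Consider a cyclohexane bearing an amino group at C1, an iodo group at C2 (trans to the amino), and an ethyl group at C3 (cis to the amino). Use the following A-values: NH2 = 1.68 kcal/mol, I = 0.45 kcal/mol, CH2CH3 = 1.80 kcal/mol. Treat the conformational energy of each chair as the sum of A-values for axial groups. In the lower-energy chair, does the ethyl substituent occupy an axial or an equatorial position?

Chair I (amino axial, iodo axial, ethyl axial): E = 3.93 kcal/mol.
Chair II (amino equatorial, iodo equatorial, ethyl equatorial): E = 0.00 kcal/mol.
Chair II is the more stable (lower-energy) conformer, and in that chair the ethyl group is equatorial.

equatorial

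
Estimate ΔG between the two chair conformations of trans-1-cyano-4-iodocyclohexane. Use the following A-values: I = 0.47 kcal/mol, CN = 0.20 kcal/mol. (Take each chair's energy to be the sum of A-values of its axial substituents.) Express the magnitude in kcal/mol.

C1 and C4 have opposite parity, so for the trans isomer the two substituents are e,e in one chair and a,a in the other.
Chair I (iodo axial, cyano axial): E = 0.67 kcal/mol.
Chair II (iodo equatorial, cyano equatorial): E = 0.00 kcal/mol.
ΔE = 0.67 − 0.00 = 0.67 kcal/mol; chair II is more stable.

0.67 kcal/mol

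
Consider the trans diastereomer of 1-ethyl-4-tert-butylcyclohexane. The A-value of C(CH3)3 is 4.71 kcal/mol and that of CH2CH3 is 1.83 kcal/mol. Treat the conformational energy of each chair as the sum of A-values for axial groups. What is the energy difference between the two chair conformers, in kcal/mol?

C1 and C4 have opposite parity, so for the trans isomer the two substituents are e,e in one chair and a,a in the other.
Chair I (tert-butyl axial, ethyl axial): E = 6.54 kcal/mol.
Chair II (tert-butyl equatorial, ethyl equatorial): E = 0.00 kcal/mol.
ΔE = 6.54 − 0.00 = 6.54 kcal/mol; chair II is more stable.

6.54 kcal/mol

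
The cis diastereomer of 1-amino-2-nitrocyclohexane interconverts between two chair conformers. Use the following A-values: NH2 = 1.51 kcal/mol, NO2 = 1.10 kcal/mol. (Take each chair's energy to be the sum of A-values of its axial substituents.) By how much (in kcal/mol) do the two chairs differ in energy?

0.41 kcal/mol

C1 and C2 have opposite parity, so for the cis isomer the two substituents are one axial and one equatorial in each chair.
Chair I (amino axial, nitro equatorial): E = 1.51 kcal/mol.
Chair II (amino equatorial, nitro axial): E = 1.10 kcal/mol.
ΔE = 1.51 − 1.10 = 0.41 kcal/mol; chair II is more stable.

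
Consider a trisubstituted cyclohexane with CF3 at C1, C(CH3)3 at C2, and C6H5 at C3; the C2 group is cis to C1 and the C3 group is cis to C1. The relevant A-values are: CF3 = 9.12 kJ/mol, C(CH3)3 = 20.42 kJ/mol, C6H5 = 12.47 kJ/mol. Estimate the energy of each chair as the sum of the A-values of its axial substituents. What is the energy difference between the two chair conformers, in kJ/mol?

Chair I (trifluoromethyl axial, tert-butyl equatorial, phenyl axial): E = 21.59 kJ/mol.
Chair II (trifluoromethyl equatorial, tert-butyl axial, phenyl equatorial): E = 20.42 kJ/mol.
ΔE = 21.59 − 20.42 = 1.17 kJ/mol; chair II is more stable.

1.17 kJ/mol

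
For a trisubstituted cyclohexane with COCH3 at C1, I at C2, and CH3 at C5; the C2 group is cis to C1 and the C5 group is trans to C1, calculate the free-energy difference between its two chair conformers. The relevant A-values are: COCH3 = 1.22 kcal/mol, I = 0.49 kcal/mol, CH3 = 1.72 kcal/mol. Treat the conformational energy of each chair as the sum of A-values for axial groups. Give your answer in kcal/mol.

0.99 kcal/mol

Chair I (acetyl axial, iodo equatorial, methyl equatorial): E = 1.22 kcal/mol.
Chair II (acetyl equatorial, iodo axial, methyl axial): E = 2.21 kcal/mol.
ΔE = 2.21 − 1.22 = 0.99 kcal/mol; chair I is more stable.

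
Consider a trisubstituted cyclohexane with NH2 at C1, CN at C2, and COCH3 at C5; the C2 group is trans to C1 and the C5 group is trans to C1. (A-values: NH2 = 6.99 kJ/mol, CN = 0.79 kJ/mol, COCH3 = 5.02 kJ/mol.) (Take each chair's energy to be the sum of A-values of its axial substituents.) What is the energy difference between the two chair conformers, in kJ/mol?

2.76 kJ/mol

Chair I (amino axial, cyano axial, acetyl equatorial): E = 7.78 kJ/mol.
Chair II (amino equatorial, cyano equatorial, acetyl axial): E = 5.02 kJ/mol.
ΔE = 7.78 − 5.02 = 2.76 kJ/mol; chair II is more stable.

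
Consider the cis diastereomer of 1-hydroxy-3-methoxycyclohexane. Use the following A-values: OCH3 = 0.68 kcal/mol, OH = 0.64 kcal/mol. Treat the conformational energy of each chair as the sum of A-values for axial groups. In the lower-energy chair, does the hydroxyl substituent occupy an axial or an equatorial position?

C1 and C3 have the same parity, so for the cis isomer the two substituents are e,e in one chair and a,a in the other.
Chair I (methoxy axial, hydroxyl axial): E = 1.32 kcal/mol.
Chair II (methoxy equatorial, hydroxyl equatorial): E = 0.00 kcal/mol.
Chair II is the more stable (lower-energy) conformer, and in that chair the hydroxyl group is equatorial.

equatorial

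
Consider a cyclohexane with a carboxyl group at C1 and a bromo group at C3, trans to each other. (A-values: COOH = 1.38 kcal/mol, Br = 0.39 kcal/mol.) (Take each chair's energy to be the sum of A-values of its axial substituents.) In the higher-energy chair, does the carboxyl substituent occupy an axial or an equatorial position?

axial

C1 and C3 have the same parity, so for the trans isomer the two substituents are one axial and one equatorial in each chair.
Chair I (carboxyl axial, bromo equatorial): E = 1.38 kcal/mol.
Chair II (carboxyl equatorial, bromo axial): E = 0.39 kcal/mol.
Chair I is the less stable (higher-energy) conformer, and in that chair the carboxyl group is axial.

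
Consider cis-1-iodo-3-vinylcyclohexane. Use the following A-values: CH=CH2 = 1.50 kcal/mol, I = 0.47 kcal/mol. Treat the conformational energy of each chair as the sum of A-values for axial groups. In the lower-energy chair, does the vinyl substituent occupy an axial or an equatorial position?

equatorial

C1 and C3 have the same parity, so for the cis isomer the two substituents are e,e in one chair and a,a in the other.
Chair I (vinyl axial, iodo axial): E = 1.97 kcal/mol.
Chair II (vinyl equatorial, iodo equatorial): E = 0.00 kcal/mol.
Chair II is the more stable (lower-energy) conformer, and in that chair the vinyl group is equatorial.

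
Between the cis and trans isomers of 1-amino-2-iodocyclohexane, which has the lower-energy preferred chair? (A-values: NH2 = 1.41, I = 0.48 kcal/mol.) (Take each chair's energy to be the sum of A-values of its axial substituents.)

trans

At 1,2 positions (parity opposite): cis → (a,e or e,a); trans → (e,e or a,a).
Best chair for cis: E = 0.48 kcal/mol; best chair for trans: E = 0.00 kcal/mol.
The trans isomer is lower by 0.48 kcal/mol.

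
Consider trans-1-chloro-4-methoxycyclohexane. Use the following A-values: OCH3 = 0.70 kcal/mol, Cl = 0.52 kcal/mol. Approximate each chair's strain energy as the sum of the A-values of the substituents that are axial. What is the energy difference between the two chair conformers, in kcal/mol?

1.22 kcal/mol

C1 and C4 have opposite parity, so for the trans isomer the two substituents are e,e in one chair and a,a in the other.
Chair I (methoxy axial, chloro axial): E = 1.22 kcal/mol.
Chair II (methoxy equatorial, chloro equatorial): E = 0.00 kcal/mol.
ΔE = 1.22 − 0.00 = 1.22 kcal/mol; chair II is more stable.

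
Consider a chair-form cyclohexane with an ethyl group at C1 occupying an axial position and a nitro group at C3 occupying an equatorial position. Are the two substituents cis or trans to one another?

C1 and C3 have the same parity, so their axial bonds point in the same direction.
With same-parity carbons, two substituents on the same face are both axial or both equatorial; opposite faces give one of each.
Here the groups are axial/equatorial → opposite face → trans.

trans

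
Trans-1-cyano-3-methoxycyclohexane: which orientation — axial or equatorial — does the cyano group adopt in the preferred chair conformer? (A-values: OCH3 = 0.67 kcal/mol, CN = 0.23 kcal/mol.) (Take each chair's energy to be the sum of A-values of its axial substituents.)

C1 and C3 have the same parity, so for the trans isomer the two substituents are one axial and one equatorial in each chair.
Chair I (methoxy axial, cyano equatorial): E = 0.67 kcal/mol.
Chair II (methoxy equatorial, cyano axial): E = 0.23 kcal/mol.
Chair II is the more stable (lower-energy) conformer, and in that chair the cyano group is axial.

axial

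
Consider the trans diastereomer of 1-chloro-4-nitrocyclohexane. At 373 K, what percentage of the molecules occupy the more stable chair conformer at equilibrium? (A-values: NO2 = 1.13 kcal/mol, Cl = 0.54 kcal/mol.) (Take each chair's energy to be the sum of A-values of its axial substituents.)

C1 and C4 have opposite parity, so for the trans isomer the two substituents are e,e in one chair and a,a in the other.
Chair I (nitro axial, chloro axial): E = 1.67 kcal/mol; chair II (nitro equatorial, chloro equatorial): E = 0.00 kcal/mol.
ΔG = 1.67 kcal/mol between the two chairs.
K = exp(ΔG/RT) with R = 1.987×10⁻³ kcal mol⁻¹ K⁻¹ and T = 373 K gives K ≈ 9.52.
Fraction in the lower-energy chair = K/(K+1) = 90.5%.

90.5%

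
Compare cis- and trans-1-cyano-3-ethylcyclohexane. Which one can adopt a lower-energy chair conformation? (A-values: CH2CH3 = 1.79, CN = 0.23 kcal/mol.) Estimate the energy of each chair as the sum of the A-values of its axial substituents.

At 1,3 positions (parity same): cis → (e,e or a,a); trans → (a,e or e,a).
Best chair for cis: E = 0.00 kcal/mol; best chair for trans: E = 0.23 kcal/mol.
The cis isomer is lower by 0.23 kcal/mol.

cis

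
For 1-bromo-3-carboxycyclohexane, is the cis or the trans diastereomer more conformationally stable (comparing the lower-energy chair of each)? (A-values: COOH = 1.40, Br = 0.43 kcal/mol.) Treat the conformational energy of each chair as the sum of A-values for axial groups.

At 1,3 positions (parity same): cis → (e,e or a,a); trans → (a,e or e,a).
Best chair for cis: E = 0.00 kcal/mol; best chair for trans: E = 0.43 kcal/mol.
The cis isomer is lower by 0.43 kcal/mol.

cis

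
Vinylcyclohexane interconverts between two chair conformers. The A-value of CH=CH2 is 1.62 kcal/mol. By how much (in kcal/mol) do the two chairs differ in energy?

1.62 kcal/mol

A monosubstituted cyclohexane has one chair with the vinyl group axial (E = A = 1.62 kcal/mol) and one with it equatorial (E = 0).
ΔE = 1.62 − 0 = 1.62 kcal/mol.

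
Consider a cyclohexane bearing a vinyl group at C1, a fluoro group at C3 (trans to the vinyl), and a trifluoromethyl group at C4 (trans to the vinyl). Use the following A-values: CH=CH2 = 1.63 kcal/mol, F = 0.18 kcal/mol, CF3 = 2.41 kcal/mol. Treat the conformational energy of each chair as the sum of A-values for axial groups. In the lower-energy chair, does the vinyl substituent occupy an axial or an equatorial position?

Chair I (vinyl axial, fluoro equatorial, trifluoromethyl axial): E = 4.04 kcal/mol.
Chair II (vinyl equatorial, fluoro axial, trifluoromethyl equatorial): E = 0.18 kcal/mol.
Chair II is the more stable (lower-energy) conformer, and in that chair the vinyl group is equatorial.

equatorial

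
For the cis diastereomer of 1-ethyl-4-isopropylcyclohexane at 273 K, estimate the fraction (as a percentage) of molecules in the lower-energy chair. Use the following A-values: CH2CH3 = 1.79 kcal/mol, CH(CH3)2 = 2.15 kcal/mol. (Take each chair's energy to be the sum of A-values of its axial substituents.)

C1 and C4 have opposite parity, so for the cis isomer the two substituents are one axial and one equatorial in each chair.
Chair I (ethyl axial, isopropyl equatorial): E = 1.79 kcal/mol; chair II (ethyl equatorial, isopropyl axial): E = 2.15 kcal/mol.
ΔG = 0.36 kcal/mol between the two chairs.
K = exp(ΔG/RT) with R = 1.987×10⁻³ kcal mol⁻¹ K⁻¹ and T = 273 K gives K ≈ 1.94.
Fraction in the lower-energy chair = K/(K+1) = 66.0%.

66.0%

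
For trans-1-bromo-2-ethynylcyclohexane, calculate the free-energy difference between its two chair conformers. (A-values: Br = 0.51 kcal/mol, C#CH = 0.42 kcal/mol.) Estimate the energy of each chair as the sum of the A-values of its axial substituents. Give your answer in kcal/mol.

0.93 kcal/mol

C1 and C2 have opposite parity, so for the trans isomer the two substituents are e,e in one chair and a,a in the other.
Chair I (bromo axial, ethynyl axial): E = 0.93 kcal/mol.
Chair II (bromo equatorial, ethynyl equatorial): E = 0.00 kcal/mol.
ΔE = 0.93 − 0.00 = 0.93 kcal/mol; chair II is more stable.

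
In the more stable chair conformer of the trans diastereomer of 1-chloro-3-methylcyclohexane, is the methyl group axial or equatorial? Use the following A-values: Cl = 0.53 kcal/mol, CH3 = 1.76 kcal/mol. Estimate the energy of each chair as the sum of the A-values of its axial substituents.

C1 and C3 have the same parity, so for the trans isomer the two substituents are one axial and one equatorial in each chair.
Chair I (chloro axial, methyl equatorial): E = 0.53 kcal/mol.
Chair II (chloro equatorial, methyl axial): E = 1.76 kcal/mol.
Chair I is the more stable (lower-energy) conformer, and in that chair the methyl group is equatorial.

equatorial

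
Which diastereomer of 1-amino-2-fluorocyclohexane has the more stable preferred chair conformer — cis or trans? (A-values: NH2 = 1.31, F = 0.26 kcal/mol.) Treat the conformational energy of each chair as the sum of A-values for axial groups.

trans

At 1,2 positions (parity opposite): cis → (a,e or e,a); trans → (e,e or a,a).
Best chair for cis: E = 0.26 kcal/mol; best chair for trans: E = 0.00 kcal/mol.
The trans isomer is lower by 0.26 kcal/mol.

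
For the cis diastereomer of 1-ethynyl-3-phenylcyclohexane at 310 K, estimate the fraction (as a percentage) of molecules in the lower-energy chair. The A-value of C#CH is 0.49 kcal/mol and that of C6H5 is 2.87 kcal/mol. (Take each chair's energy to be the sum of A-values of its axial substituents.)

C1 and C3 have the same parity, so for the cis isomer the two substituents are e,e in one chair and a,a in the other.
Chair I (ethynyl axial, phenyl axial): E = 3.36 kcal/mol; chair II (ethynyl equatorial, phenyl equatorial): E = 0.00 kcal/mol.
ΔG = 3.36 kcal/mol between the two chairs.
K = exp(ΔG/RT) with R = 1.987×10⁻³ kcal mol⁻¹ K⁻¹ and T = 310 K gives K ≈ 234.
Fraction in the lower-energy chair = K/(K+1) = 99.6%.

99.6%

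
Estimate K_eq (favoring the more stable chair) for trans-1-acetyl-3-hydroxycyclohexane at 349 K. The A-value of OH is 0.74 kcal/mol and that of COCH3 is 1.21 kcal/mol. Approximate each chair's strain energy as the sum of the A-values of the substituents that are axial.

K ≈ 1.97

C1 and C3 have the same parity, so for the trans isomer the two substituents are one axial and one equatorial in each chair.
Chair I (hydroxyl axial, acetyl equatorial): E = 0.74 kcal/mol; chair II (hydroxyl equatorial, acetyl axial): E = 1.21 kcal/mol.
ΔG = 0.47 kcal/mol between the two chairs.
K = exp(ΔG/RT) with R = 1.987×10⁻³ kcal mol⁻¹ K⁻¹ and T = 349 K gives K ≈ 1.97.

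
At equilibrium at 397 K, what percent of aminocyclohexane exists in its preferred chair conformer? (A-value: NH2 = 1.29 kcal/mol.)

One chair has the amino group axial (E = 1.29 kcal/mol) and the other has it equatorial (E = 0).
ΔG = 1.29 kcal/mol between the two chairs.
K = exp(ΔG/RT) with R = 1.987×10⁻³ kcal mol⁻¹ K⁻¹ and T = 397 K gives K ≈ 5.13.
Fraction in the lower-energy chair = K/(K+1) = 83.7%.

83.7%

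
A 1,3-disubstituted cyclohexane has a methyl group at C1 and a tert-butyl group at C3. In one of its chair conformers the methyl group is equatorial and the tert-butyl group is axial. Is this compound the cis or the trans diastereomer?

trans

C1 and C3 have the same parity, so their axial bonds point in the same direction.
With same-parity carbons, two substituents on the same face are both axial or both equatorial; opposite faces give one of each.
Here the groups are equatorial/axial → opposite face → trans.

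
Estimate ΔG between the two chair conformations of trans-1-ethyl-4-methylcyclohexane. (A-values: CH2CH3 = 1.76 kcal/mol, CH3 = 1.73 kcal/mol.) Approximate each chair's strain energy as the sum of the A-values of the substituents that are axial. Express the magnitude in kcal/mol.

3.49 kcal/mol

C1 and C4 have opposite parity, so for the trans isomer the two substituents are e,e in one chair and a,a in the other.
Chair I (ethyl axial, methyl axial): E = 3.49 kcal/mol.
Chair II (ethyl equatorial, methyl equatorial): E = 0.00 kcal/mol.
ΔE = 3.49 − 0.00 = 3.49 kcal/mol; chair II is more stable.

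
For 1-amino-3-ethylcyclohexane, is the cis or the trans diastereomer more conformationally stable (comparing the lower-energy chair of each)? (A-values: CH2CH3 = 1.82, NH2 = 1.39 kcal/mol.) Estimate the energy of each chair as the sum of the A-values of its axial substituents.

cis

At 1,3 positions (parity same): cis → (e,e or a,a); trans → (a,e or e,a).
Best chair for cis: E = 0.00 kcal/mol; best chair for trans: E = 1.39 kcal/mol.
The cis isomer is lower by 1.39 kcal/mol.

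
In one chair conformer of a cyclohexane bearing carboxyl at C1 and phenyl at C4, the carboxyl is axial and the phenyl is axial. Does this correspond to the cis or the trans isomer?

trans

C1 and C4 have opposite parity, so their axial bonds point in opposite directions.
With opposite-parity carbons, two substituents on the same face are one axial and one equatorial; opposite faces give both axial or both equatorial.
Here the groups are axial/axial → opposite face → trans.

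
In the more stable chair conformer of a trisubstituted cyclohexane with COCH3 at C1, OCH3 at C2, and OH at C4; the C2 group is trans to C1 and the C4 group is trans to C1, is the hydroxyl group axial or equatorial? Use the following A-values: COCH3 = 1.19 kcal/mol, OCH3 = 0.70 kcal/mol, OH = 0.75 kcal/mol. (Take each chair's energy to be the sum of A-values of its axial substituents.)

equatorial

Chair I (acetyl axial, methoxy axial, hydroxyl axial): E = 2.64 kcal/mol.
Chair II (acetyl equatorial, methoxy equatorial, hydroxyl equatorial): E = 0.00 kcal/mol.
Chair II is the more stable (lower-energy) conformer, and in that chair the hydroxyl group is equatorial.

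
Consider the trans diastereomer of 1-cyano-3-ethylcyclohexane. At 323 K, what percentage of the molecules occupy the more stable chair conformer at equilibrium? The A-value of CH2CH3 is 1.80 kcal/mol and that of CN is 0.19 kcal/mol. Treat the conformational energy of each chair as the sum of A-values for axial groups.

C1 and C3 have the same parity, so for the trans isomer the two substituents are one axial and one equatorial in each chair.
Chair I (ethyl axial, cyano equatorial): E = 1.80 kcal/mol; chair II (ethyl equatorial, cyano axial): E = 0.19 kcal/mol.
ΔG = 1.61 kcal/mol between the two chairs.
K = exp(ΔG/RT) with R = 1.987×10⁻³ kcal mol⁻¹ K⁻¹ and T = 323 K gives K ≈ 12.3.
Fraction in the lower-energy chair = K/(K+1) = 92.5%.

92.5%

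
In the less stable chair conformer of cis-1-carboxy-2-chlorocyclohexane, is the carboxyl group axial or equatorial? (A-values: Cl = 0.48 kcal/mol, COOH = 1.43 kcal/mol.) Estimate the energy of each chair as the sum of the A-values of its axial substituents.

axial

C1 and C2 have opposite parity, so for the cis isomer the two substituents are one axial and one equatorial in each chair.
Chair I (chloro axial, carboxyl equatorial): E = 0.48 kcal/mol.
Chair II (chloro equatorial, carboxyl axial): E = 1.43 kcal/mol.
Chair II is the less stable (higher-energy) conformer, and in that chair the carboxyl group is axial.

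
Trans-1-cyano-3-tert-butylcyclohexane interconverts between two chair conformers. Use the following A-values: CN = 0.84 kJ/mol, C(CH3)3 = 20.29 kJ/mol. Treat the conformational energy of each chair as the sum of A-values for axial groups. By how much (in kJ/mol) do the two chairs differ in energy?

C1 and C3 have the same parity, so for the trans isomer the two substituents are one axial and one equatorial in each chair.
Chair I (cyano axial, tert-butyl equatorial): E = 0.84 kJ/mol.
Chair II (cyano equatorial, tert-butyl axial): E = 20.29 kJ/mol.
ΔE = 20.29 − 0.84 = 19.45 kJ/mol; chair I is more stable.

19.45 kJ/mol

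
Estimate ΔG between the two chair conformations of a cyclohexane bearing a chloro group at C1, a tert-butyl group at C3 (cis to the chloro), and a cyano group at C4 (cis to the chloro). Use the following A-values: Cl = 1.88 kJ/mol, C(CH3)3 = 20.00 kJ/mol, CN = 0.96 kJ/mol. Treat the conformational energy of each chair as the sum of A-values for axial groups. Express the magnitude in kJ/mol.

Chair I (chloro axial, tert-butyl axial, cyano equatorial): E = 21.88 kJ/mol.
Chair II (chloro equatorial, tert-butyl equatorial, cyano axial): E = 0.96 kJ/mol.
ΔE = 21.88 − 0.96 = 20.92 kJ/mol; chair II is more stable.

20.92 kJ/mol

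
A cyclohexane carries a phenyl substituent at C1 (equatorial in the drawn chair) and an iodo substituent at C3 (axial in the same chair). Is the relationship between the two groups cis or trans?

trans

C1 and C3 have the same parity, so their axial bonds point in the same direction.
With same-parity carbons, two substituents on the same face are both axial or both equatorial; opposite faces give one of each.
Here the groups are equatorial/axial → opposite face → trans.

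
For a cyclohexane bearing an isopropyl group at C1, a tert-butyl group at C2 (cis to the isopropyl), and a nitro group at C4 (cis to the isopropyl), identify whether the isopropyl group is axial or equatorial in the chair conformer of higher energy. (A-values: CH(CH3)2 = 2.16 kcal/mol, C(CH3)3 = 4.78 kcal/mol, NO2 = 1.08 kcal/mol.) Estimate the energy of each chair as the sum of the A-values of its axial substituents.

Chair I (isopropyl axial, tert-butyl equatorial, nitro equatorial): E = 2.16 kcal/mol.
Chair II (isopropyl equatorial, tert-butyl axial, nitro axial): E = 5.86 kcal/mol.
Chair II is the less stable (higher-energy) conformer, and in that chair the isopropyl group is equatorial.

equatorial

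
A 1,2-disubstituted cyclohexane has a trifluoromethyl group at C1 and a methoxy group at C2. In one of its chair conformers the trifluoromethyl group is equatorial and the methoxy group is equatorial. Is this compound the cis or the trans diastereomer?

C1 and C2 have opposite parity, so their axial bonds point in opposite directions.
With opposite-parity carbons, two substituents on the same face are one axial and one equatorial; opposite faces give both axial or both equatorial.
Here the groups are equatorial/equatorial → opposite face → trans.

trans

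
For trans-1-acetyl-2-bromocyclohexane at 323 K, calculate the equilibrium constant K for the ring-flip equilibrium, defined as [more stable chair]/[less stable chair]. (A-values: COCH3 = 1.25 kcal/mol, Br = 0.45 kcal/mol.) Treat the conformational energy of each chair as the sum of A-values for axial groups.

C1 and C2 have opposite parity, so for the trans isomer the two substituents are e,e in one chair and a,a in the other.
Chair I (acetyl axial, bromo axial): E = 1.70 kcal/mol; chair II (acetyl equatorial, bromo equatorial): E = 0.00 kcal/mol.
ΔG = 1.70 kcal/mol between the two chairs.
K = exp(ΔG/RT) with R = 1.987×10⁻³ kcal mol⁻¹ K⁻¹ and T = 323 K gives K ≈ 14.1.

K ≈ 14.1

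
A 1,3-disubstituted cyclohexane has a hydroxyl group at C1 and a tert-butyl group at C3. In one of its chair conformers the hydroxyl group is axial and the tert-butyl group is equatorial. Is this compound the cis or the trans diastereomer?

trans

C1 and C3 have the same parity, so their axial bonds point in the same direction.
With same-parity carbons, two substituents on the same face are both axial or both equatorial; opposite faces give one of each.
Here the groups are axial/equatorial → opposite face → trans.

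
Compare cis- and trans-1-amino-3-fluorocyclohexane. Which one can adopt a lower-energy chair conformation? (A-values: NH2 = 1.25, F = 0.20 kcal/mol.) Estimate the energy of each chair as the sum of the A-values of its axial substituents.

At 1,3 positions (parity same): cis → (e,e or a,a); trans → (a,e or e,a).
Best chair for cis: E = 0.00 kcal/mol; best chair for trans: E = 0.20 kcal/mol.
The cis isomer is lower by 0.20 kcal/mol.

cis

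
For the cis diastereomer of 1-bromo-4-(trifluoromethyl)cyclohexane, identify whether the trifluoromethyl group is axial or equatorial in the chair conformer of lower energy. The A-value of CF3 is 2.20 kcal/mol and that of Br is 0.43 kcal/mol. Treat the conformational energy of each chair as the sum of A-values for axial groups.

equatorial

C1 and C4 have opposite parity, so for the cis isomer the two substituents are one axial and one equatorial in each chair.
Chair I (trifluoromethyl axial, bromo equatorial): E = 2.20 kcal/mol.
Chair II (trifluoromethyl equatorial, bromo axial): E = 0.43 kcal/mol.
Chair II is the more stable (lower-energy) conformer, and in that chair the trifluoromethyl group is equatorial.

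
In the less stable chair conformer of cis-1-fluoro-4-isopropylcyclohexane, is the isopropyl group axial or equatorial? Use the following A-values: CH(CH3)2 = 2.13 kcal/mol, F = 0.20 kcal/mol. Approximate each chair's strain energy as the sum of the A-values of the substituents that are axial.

C1 and C4 have opposite parity, so for the cis isomer the two substituents are one axial and one equatorial in each chair.
Chair I (isopropyl axial, fluoro equatorial): E = 2.13 kcal/mol.
Chair II (isopropyl equatorial, fluoro axial): E = 0.20 kcal/mol.
Chair I is the less stable (higher-energy) conformer, and in that chair the isopropyl group is axial.

axial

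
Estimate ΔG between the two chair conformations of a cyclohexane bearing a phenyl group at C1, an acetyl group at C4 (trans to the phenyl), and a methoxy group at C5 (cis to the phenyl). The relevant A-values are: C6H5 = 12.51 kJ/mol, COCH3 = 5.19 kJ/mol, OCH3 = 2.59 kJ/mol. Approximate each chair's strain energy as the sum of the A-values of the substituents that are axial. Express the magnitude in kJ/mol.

20.29 kJ/mol

Chair I (phenyl axial, acetyl axial, methoxy axial): E = 20.29 kJ/mol.
Chair II (phenyl equatorial, acetyl equatorial, methoxy equatorial): E = 0.00 kJ/mol.
ΔE = 20.29 − 0.00 = 20.29 kJ/mol; chair II is more stable.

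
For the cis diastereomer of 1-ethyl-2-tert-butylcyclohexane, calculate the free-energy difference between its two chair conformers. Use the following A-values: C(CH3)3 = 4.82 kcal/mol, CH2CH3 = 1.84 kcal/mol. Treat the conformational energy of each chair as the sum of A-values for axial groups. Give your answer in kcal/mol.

C1 and C2 have opposite parity, so for the cis isomer the two substituents are one axial and one equatorial in each chair.
Chair I (tert-butyl axial, ethyl equatorial): E = 4.82 kcal/mol.
Chair II (tert-butyl equatorial, ethyl axial): E = 1.84 kcal/mol.
ΔE = 4.82 − 1.84 = 2.98 kcal/mol; chair II is more stable.

2.98 kcal/mol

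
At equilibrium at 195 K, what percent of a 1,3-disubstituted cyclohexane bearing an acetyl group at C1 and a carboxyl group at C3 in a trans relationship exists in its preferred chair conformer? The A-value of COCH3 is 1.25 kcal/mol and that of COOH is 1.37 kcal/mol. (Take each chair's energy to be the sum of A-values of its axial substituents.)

C1 and C3 have the same parity, so for the trans isomer the two substituents are one axial and one equatorial in each chair.
Chair I (acetyl axial, carboxyl equatorial): E = 1.25 kcal/mol; chair II (acetyl equatorial, carboxyl axial): E = 1.37 kcal/mol.
ΔG = 0.12 kcal/mol between the two chairs.
K = exp(ΔG/RT) with R = 1.987×10⁻³ kcal mol⁻¹ K⁻¹ and T = 195 K gives K ≈ 1.36.
Fraction in the lower-energy chair = K/(K+1) = 57.7%.

57.7%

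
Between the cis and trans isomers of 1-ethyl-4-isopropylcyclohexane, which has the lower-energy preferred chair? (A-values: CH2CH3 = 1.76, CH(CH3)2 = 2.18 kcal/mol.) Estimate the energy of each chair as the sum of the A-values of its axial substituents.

trans

At 1,4 positions (parity opposite): cis → (a,e or e,a); trans → (e,e or a,a).
Best chair for cis: E = 1.76 kcal/mol; best chair for trans: E = 0.00 kcal/mol.
The trans isomer is lower by 1.76 kcal/mol.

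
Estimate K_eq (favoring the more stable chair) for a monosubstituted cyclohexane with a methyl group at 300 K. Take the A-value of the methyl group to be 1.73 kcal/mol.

K ≈ 18.2

One chair has the methyl group axial (E = 1.73 kcal/mol) and the other has it equatorial (E = 0).
ΔG = 1.73 kcal/mol between the two chairs.
K = exp(ΔG/RT) with R = 1.987×10⁻³ kcal mol⁻¹ K⁻¹ and T = 300 K gives K ≈ 18.2.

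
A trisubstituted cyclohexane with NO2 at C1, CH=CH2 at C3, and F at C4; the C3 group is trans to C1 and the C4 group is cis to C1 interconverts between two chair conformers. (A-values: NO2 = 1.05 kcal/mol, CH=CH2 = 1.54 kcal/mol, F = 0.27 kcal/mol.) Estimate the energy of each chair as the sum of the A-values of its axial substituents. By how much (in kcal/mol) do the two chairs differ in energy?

Chair I (nitro axial, vinyl equatorial, fluoro equatorial): E = 1.05 kcal/mol.
Chair II (nitro equatorial, vinyl axial, fluoro axial): E = 1.81 kcal/mol.
ΔE = 1.81 − 1.05 = 0.76 kcal/mol; chair I is more stable.

0.76 kcal/mol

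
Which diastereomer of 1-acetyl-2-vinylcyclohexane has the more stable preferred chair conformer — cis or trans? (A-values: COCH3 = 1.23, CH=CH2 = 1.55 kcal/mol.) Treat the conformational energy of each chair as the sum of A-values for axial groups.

At 1,2 positions (parity opposite): cis → (a,e or e,a); trans → (e,e or a,a).
Best chair for cis: E = 1.23 kcal/mol; best chair for trans: E = 0.00 kcal/mol.
The trans isomer is lower by 1.23 kcal/mol.

trans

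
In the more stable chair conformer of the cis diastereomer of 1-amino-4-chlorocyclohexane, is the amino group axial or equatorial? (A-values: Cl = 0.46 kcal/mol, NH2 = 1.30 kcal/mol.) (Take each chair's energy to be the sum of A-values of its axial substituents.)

C1 and C4 have opposite parity, so for the cis isomer the two substituents are one axial and one equatorial in each chair.
Chair I (chloro axial, amino equatorial): E = 0.46 kcal/mol.
Chair II (chloro equatorial, amino axial): E = 1.30 kcal/mol.
Chair I is the more stable (lower-energy) conformer, and in that chair the amino group is equatorial.

equatorial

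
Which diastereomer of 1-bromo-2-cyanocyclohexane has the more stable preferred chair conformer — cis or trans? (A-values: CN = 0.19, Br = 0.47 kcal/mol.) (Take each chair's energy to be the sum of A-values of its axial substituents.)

trans

At 1,2 positions (parity opposite): cis → (a,e or e,a); trans → (e,e or a,a).
Best chair for cis: E = 0.19 kcal/mol; best chair for trans: E = 0.00 kcal/mol.
The trans isomer is lower by 0.19 kcal/mol.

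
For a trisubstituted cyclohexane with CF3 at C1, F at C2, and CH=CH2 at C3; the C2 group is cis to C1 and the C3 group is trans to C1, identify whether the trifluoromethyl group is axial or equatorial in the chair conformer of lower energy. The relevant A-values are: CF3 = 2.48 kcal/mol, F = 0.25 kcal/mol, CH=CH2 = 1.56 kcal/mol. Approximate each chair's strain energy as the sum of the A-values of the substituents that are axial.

Chair I (trifluoromethyl axial, fluoro equatorial, vinyl equatorial): E = 2.48 kcal/mol.
Chair II (trifluoromethyl equatorial, fluoro axial, vinyl axial): E = 1.81 kcal/mol.
Chair II is the more stable (lower-energy) conformer, and in that chair the trifluoromethyl group is equatorial.

equatorial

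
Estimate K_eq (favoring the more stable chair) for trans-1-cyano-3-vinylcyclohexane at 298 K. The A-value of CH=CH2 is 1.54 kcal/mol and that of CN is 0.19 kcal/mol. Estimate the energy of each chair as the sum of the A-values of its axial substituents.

C1 and C3 have the same parity, so for the trans isomer the two substituents are one axial and one equatorial in each chair.
Chair I (vinyl axial, cyano equatorial): E = 1.54 kcal/mol; chair II (vinyl equatorial, cyano axial): E = 0.19 kcal/mol.
ΔG = 1.35 kcal/mol between the two chairs.
K = exp(ΔG/RT) with R = 1.987×10⁻³ kcal mol⁻¹ K⁻¹ and T = 298 K gives K ≈ 9.78.

K ≈ 9.78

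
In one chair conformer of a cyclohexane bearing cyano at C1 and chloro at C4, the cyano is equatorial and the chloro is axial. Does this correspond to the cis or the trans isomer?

cis

C1 and C4 have opposite parity, so their axial bonds point in opposite directions.
With opposite-parity carbons, two substituents on the same face are one axial and one equatorial; opposite faces give both axial or both equatorial.
Here the groups are equatorial/axial → same face → cis.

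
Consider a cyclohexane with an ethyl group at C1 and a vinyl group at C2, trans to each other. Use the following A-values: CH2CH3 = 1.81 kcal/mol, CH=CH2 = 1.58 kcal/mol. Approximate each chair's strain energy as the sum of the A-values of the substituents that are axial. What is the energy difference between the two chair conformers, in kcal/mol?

C1 and C2 have opposite parity, so for the trans isomer the two substituents are e,e in one chair and a,a in the other.
Chair I (ethyl axial, vinyl axial): E = 3.39 kcal/mol.
Chair II (ethyl equatorial, vinyl equatorial): E = 0.00 kcal/mol.
ΔE = 3.39 − 0.00 = 3.39 kcal/mol; chair II is more stable.

3.39 kcal/mol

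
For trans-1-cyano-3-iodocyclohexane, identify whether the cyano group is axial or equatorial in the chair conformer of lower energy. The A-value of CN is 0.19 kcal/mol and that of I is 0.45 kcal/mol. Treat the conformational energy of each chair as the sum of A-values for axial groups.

C1 and C3 have the same parity, so for the trans isomer the two substituents are one axial and one equatorial in each chair.
Chair I (cyano axial, iodo equatorial): E = 0.19 kcal/mol.
Chair II (cyano equatorial, iodo axial): E = 0.45 kcal/mol.
Chair I is the more stable (lower-energy) conformer, and in that chair the cyano group is axial.

axial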